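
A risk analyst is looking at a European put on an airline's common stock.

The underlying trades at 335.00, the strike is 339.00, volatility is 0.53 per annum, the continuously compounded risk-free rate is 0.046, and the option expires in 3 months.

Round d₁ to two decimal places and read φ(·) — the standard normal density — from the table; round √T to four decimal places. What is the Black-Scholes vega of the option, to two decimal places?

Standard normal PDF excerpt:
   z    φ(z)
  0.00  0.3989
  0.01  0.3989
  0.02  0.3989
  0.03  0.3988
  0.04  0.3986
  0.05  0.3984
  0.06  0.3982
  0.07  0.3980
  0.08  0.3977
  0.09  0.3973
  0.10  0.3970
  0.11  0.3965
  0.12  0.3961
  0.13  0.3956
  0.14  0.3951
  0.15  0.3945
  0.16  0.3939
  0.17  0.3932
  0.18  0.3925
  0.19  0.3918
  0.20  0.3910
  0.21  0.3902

66.26

σ√T = 0.53 × 0.5000 = 0.2650
ln(S/K) + (r + σ²/2)T = ln(335/339) + (0.046 + 0.53²/2)·0.25 = -0.0119 + 0.0466 = 0.0347
d₁ = 0.0347 / 0.2650 = 0.1311 which rounds to 0.13
√T = √0.25 = 0.5000
φ(d₁) = φ(0.13) = 0.3956
vega = S·φ(d₁)·√T = 335·0.3956·0.5000 = 66.2630
(Call and put vega coincide under Black-Scholes.)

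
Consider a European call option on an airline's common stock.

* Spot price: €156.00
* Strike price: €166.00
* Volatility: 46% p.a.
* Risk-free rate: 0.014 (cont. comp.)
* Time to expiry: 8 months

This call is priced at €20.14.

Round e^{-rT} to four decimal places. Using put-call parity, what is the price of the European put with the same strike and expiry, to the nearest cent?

€28.60

exp(−rT) = exp(−0.014·0.6667) = 0.9907
Put-call parity: C − P = S − K·e^(−rT) = 156 − 166·0.9907 = 156 − 164.4562 = -8.4562
P = C − (C − P) = 20.14 − (-8.4562) = 28.5962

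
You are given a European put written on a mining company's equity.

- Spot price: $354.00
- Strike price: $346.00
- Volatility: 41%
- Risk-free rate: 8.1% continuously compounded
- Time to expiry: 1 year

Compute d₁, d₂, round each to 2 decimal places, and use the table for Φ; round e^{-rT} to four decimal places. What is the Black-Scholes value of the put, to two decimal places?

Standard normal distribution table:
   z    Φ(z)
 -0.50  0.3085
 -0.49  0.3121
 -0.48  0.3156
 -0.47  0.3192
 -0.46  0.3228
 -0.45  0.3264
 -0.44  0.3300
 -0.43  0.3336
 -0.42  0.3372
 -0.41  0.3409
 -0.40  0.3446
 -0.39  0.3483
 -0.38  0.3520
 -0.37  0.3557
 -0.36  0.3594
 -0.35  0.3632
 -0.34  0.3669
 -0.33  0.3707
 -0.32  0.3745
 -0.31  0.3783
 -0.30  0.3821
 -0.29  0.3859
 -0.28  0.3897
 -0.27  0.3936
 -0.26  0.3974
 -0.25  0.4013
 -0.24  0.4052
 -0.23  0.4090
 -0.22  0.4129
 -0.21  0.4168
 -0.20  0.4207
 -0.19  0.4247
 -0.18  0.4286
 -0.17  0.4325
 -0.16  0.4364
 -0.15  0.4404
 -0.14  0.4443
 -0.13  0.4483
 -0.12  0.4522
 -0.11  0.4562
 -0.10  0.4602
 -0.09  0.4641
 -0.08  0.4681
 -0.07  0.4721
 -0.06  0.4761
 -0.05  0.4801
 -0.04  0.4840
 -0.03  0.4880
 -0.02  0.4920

σ√T = 0.41·√1 = 0.4100
ln(S/K) + (r + σ²/2)T = ln(354/346) + (0.081 + 0.41²/2)·1 = 0.0229 + 0.1650 = 0.1879
d₁ = 0.1879 / 0.4100 = 0.4583 ≈ 0.46
d₂ = d₁ − σ√T = 0.4583 − 0.4100 = 0.0483 ≈ 0.05
e^(−rT) = e^(−0.081·1) = 0.9222
P = 346·0.9222·N(-0.05) − 354·N(-0.46) = 346·0.9222·0.4801 − 354·0.3228 = 153.1909 − 114.2712 = 38.9197

$38.92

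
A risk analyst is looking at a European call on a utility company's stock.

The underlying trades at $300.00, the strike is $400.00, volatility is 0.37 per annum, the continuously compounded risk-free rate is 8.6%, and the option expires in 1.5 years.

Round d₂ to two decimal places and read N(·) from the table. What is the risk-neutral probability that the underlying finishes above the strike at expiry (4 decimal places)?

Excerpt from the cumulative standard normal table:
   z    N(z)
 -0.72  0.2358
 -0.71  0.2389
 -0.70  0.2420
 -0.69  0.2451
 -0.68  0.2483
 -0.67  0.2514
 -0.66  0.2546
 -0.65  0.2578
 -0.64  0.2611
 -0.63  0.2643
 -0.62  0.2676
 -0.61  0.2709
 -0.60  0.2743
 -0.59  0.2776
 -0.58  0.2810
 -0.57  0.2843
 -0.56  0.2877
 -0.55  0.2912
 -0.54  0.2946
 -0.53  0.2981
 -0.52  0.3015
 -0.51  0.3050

T = 1.5;  σ√T = 0.4532
ln(S/K) + (r + σ²/2)T = ln(300/400) + (0.086 + 0.37²/2)·1.5 = -0.2877 + 0.2317 = -0.0560
d₁ = -0.0560 / 0.4532 = -0.1236 → -0.12
d₂ = d₁ − σ√T = -0.1236 − 0.4532 = -0.5767 → -0.58
Risk-neutral Pr[S_T > K] = N(d₂) = N(-0.58) = 0.2810

0.2810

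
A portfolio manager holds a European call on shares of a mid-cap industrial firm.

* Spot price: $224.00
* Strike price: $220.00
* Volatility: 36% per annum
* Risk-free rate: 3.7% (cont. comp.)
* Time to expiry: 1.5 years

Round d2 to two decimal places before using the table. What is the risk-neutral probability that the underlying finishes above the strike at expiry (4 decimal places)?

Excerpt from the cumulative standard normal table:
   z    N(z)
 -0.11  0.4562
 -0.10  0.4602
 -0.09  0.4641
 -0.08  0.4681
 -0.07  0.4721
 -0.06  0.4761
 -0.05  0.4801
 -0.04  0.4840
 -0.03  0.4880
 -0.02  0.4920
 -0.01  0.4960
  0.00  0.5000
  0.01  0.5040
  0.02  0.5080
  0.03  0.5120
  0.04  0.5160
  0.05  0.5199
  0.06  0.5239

σ√T = 0.36 × 1.2247 = 0.4409
d₁ = [ln(224/220) + (0.037 + 0.36²/2)·1.5] / 0.4409 = [0.0180 + 0.1527] / 0.4409 = 0.3872 → 0.39
d₂ = d₁ − σ√T = 0.3872 − 0.4409 = -0.0537 → -0.05
Pr(exercise) under Q = N(d₂) = 0.4801

0.4801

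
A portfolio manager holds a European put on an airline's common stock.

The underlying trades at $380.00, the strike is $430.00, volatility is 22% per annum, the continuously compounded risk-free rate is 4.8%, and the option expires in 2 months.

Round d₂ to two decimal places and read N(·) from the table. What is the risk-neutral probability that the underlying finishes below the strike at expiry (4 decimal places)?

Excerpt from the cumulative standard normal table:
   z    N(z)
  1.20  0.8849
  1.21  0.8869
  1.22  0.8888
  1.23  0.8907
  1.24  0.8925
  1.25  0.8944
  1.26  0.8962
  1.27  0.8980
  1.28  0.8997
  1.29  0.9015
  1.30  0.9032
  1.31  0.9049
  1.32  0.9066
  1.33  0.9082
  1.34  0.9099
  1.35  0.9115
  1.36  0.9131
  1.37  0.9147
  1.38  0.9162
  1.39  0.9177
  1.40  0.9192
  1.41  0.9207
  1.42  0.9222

σ√T = 0.22·√0.1667 = 0.0898
d₁ = [ln(380/430) + (0.048 + 0.22²/2)·0.1667] / 0.0898 = [-0.1236 + 0.0120] / 0.0898 = -1.2423 → -1.24
d₂ = d₁ − σ√T = -1.2423 − 0.0898 = -1.3322 → -1.33
Pr(exercise) under Q = N(−d₂) = N(1.33) = 0.9082

0.9082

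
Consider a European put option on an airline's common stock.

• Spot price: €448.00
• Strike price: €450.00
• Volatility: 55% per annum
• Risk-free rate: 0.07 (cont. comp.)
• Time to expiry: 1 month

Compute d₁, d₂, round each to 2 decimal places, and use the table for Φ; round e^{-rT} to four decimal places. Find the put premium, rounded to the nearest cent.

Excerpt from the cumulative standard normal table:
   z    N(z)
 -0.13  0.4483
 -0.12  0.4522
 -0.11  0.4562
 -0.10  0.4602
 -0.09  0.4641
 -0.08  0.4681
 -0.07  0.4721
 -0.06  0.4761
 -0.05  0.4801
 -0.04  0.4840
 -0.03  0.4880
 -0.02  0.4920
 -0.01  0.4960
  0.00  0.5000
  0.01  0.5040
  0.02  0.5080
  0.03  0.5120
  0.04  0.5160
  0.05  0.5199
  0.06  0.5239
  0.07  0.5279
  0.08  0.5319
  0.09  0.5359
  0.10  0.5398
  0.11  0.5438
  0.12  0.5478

σ√T = 0.55·√0.08333 = 0.1588
ln(S/K) + (r + σ²/2)T = ln(448/450) + (0.07 + 0.55²/2)·0.08333 = -0.0045 + 0.0184 = 0.0140
d₁ = 0.0140 / 0.1588 = 0.0881 ⇒ 0.09
d₂ = d₁ − σ√T = 0.0881 − 0.1588 = -0.0707 ⇒ -0.07
exp(−rT) = exp(−0.07·0.08333) = 0.9942
N(−d₂) = N(0.07) = 0.5279;  N(−d₁) = N(-0.09) = 0.4641
P = 450·0.9942·0.5279 − 448·0.4641 = 236.1772 − 207.9168 = 28.2604

€28.26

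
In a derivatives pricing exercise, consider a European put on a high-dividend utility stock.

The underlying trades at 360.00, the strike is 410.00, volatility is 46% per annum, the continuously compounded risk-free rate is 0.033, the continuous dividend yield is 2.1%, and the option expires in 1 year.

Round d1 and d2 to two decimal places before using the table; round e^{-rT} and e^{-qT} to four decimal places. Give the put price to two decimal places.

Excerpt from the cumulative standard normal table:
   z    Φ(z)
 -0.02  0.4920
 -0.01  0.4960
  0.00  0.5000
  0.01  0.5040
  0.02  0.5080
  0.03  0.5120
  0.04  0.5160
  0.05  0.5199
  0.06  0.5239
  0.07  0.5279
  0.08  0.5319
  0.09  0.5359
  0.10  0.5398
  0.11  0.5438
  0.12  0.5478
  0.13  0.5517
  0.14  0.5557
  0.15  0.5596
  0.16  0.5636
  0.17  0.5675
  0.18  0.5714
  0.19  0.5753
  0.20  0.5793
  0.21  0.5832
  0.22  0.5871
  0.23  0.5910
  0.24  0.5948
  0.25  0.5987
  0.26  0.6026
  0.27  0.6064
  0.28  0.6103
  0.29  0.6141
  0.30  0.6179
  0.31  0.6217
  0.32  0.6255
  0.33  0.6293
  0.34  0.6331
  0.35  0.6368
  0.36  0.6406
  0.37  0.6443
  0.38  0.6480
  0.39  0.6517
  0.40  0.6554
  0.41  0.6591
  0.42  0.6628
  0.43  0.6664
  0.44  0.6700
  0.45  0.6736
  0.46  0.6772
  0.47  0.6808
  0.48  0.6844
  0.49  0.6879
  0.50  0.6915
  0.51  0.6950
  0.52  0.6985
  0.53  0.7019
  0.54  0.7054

σ√T = 0.46 × 1.0000 = 0.4600
d₁ = [ln(360/410) + (0.033 − 0.021 + 0.46²/2)·1] / 0.4600 = [-0.1301 + 0.1178] / 0.4600 = -0.0266 which rounds to -0.03
d₂ = d₁ − σ√T = -0.0266 − 0.4600 = -0.4866 which rounds to -0.49
e^(−qT) = e^(−0.021·1) = 0.9792;  e^(−rT) = e^(−0.033·1) = 0.9675
N(−d₂) = N(0.49) = 0.6879;  N(−d₁) = N(0.03) = 0.5120
P = 410·0.9675·0.6879 − 360·0.9792·0.5120 = 272.8727 − 180.4861 = 92.3866

92.39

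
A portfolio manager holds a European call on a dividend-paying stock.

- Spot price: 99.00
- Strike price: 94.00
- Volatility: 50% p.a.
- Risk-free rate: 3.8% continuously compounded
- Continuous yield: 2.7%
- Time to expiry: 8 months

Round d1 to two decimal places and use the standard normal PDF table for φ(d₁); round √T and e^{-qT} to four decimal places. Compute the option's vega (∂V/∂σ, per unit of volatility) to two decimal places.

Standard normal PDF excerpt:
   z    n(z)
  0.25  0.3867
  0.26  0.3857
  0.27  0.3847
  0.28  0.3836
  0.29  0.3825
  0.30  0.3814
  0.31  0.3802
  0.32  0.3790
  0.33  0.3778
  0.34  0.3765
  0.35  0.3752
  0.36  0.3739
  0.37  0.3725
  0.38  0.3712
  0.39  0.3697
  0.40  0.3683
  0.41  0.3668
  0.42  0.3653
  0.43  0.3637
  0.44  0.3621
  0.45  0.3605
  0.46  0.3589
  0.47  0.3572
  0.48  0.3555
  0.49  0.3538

29.79

σ√T = 0.5·√0.6667 = 0.4082
d₁ = [ln(99/94) + (0.038 − 0.027 + 0.5²/2)·0.6667] / 0.4082 = [0.0518 + 0.0907] / 0.4082 = 0.3490 → 0.35
√T = √0.6667 = 0.8165
φ(d₁) = φ(0.35) = 0.3752
exp(−qT) = exp(−0.027·0.6667) = 0.9822
vega = S·exp(−qT)·φ(d₁)·√T = 99·0.9822·0.3752·0.8165 = 29.7889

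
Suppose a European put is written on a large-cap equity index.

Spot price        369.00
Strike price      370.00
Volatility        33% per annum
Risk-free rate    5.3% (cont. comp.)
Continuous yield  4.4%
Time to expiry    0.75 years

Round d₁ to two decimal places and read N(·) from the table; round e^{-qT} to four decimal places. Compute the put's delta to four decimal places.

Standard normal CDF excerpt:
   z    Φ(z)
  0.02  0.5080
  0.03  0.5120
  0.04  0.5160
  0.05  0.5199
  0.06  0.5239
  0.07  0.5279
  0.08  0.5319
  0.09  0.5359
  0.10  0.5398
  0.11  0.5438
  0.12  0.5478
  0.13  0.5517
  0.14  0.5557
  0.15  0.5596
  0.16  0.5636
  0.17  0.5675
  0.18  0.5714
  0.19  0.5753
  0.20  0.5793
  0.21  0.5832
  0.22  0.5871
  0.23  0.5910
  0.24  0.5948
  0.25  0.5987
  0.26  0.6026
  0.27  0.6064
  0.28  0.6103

-0.4222

σ√T = 0.33 × 0.8660 = 0.2858
d₁ = [ln(369/370) + (0.053 − 0.044 + 0.33²/2)·0.75] / 0.2858 = [-0.0027 + 0.0476] / 0.2858 = 0.1570 → 0.16
N(d₁) = N(0.16) = 0.5636
Δ_put = e^(−qT)·(N(d₁) − 1) = 0.9675·(0.5636 − 1) = -0.4222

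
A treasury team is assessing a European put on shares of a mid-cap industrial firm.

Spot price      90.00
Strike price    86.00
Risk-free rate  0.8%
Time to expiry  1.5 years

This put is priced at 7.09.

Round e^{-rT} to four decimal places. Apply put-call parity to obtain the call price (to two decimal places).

exp(−rT) = exp(−0.008·1.5) = 0.9881
Put-call parity: C − P = S − K·e^(−rT) = 90 − 86·0.9881 = 90 − 84.9766 = 5.0234
C = P + (C − P) = 7.09 + (5.0234) = 12.1134

12.11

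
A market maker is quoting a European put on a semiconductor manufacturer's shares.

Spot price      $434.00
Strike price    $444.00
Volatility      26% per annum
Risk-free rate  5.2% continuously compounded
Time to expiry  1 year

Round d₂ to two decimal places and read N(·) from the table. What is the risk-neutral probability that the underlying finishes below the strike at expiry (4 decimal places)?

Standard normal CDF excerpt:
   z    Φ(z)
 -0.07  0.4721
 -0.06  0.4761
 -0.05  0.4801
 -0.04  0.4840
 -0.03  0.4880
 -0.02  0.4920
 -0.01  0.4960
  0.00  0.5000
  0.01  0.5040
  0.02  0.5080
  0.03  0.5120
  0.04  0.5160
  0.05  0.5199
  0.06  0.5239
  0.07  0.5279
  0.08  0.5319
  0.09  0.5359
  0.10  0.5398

T = 1;  σ√T = 0.2600
ln(S/K) + (r + σ²/2)T = ln(434/444) + (0.052 + 0.26²/2)·1 = -0.0228 + 0.0858 = 0.0630
d₁ = 0.0630 / 0.2600 = 0.2424 which rounds to 0.24
d₂ = d₁ − σ√T = 0.2424 − 0.2600 = -0.0176 which rounds to -0.02
Pr(exercise) under Q = N(−d₂) = N(0.02) = 0.5080

0.5080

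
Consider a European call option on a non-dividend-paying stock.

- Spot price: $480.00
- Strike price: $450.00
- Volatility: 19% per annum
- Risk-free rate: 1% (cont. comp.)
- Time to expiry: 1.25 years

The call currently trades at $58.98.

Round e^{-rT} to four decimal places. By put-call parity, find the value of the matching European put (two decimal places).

$23.40

exp(−rT) = exp(−0.01·1.25) = 0.9876
Put-call parity: C − P = S − K·e^(−rT) = 480 − 450·0.9876 = 480 − 444.4200 = 35.5800
P = C − (C − P) = 58.98 − (35.5800) = 23.4000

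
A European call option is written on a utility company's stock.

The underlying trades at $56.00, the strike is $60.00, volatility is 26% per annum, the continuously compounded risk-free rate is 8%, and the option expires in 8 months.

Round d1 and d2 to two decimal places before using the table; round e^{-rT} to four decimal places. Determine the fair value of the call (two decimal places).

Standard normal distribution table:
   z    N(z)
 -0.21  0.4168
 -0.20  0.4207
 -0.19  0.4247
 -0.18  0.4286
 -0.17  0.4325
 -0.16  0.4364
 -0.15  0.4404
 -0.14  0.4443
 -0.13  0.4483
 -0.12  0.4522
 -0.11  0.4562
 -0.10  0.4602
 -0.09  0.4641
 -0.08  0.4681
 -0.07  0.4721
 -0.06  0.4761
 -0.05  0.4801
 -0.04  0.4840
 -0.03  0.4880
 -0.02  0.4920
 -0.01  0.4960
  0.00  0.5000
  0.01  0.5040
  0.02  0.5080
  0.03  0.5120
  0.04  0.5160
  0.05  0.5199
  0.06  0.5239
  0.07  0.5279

$4.29

σ√T = 0.26 × 0.8165 = 0.2123
ln(S/K) + (r + σ²/2)T = ln(56/60) + (0.08 + 0.26²/2)·0.6667 = -0.0690 + 0.0759 = 0.0069
d₁ = 0.0069 / 0.2123 = 0.0324 ≈ 0.03
d₂ = d₁ − σ√T = 0.0324 − 0.2123 = -0.1799 ≈ -0.18
e^(−rT) = e^(−0.08·0.6667) = 0.9481
N(d₁) = N(0.03) = 0.5120;  N(d₂) = N(-0.18) = 0.4286
C = 56·0.5120 − 60·0.9481·0.4286 = 28.6720 − 24.3813 = 4.2907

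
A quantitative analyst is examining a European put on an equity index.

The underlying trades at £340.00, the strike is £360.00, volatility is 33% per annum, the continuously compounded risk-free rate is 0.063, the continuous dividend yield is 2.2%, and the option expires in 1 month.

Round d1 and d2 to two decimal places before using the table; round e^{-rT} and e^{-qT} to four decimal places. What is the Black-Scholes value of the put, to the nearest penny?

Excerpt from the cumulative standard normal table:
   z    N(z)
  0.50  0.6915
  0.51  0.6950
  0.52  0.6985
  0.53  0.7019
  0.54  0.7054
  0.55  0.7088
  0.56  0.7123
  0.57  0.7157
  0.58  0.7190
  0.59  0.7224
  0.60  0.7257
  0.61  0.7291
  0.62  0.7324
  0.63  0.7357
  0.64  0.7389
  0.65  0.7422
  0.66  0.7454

£24.05

T = 0.08333;  σ√T = 0.0953
ln(S/K) + (r − q + σ²/2)T = ln(340/360) + (0.063 − 0.022 + 0.33²/2)·0.08333 = -0.0572 + 0.0080 = -0.0492
d₁ = -0.0492 / 0.0953 = -0.5165 which rounds to -0.52
d₂ = d₁ − σ√T = -0.5165 − 0.0953 = -0.6118 which rounds to -0.61
exp(−qT) = exp(−0.022·0.08333) = 0.9982;  exp(−rT) = exp(−0.063·0.08333) = 0.9948
P = 360·0.9948·N(0.61) − 340·0.9982·N(0.52) = 360·0.9948·0.7291 − 340·0.9982·0.6985 = 261.1111 − 237.0625 = 24.0486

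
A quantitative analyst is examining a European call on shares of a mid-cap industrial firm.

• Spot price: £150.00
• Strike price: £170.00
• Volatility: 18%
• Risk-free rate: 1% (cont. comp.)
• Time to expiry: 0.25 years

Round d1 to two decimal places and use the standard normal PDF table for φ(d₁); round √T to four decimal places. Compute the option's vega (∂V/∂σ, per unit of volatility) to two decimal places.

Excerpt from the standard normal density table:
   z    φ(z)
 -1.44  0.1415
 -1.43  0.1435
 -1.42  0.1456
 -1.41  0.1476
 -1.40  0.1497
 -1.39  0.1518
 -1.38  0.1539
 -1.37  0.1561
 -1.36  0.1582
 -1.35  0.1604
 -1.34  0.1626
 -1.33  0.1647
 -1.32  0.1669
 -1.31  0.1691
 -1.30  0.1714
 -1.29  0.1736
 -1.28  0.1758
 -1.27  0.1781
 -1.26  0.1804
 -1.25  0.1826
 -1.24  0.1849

T = 0.25;  σ√T = 0.0900
ln(S/K) + (r + σ²/2)T = ln(150/170) + (0.01 + 0.18²/2)·0.25 = -0.1252 + 0.0066 = -0.1186
d₁ = -0.1186 / 0.0900 = -1.3179 → -1.32
√T = √0.25 = 0.5000
φ(d₁) = φ(-1.32) = 0.1669
vega = S·φ(d₁)·√T = 150·0.1669·0.5000 = 12.5175

12.52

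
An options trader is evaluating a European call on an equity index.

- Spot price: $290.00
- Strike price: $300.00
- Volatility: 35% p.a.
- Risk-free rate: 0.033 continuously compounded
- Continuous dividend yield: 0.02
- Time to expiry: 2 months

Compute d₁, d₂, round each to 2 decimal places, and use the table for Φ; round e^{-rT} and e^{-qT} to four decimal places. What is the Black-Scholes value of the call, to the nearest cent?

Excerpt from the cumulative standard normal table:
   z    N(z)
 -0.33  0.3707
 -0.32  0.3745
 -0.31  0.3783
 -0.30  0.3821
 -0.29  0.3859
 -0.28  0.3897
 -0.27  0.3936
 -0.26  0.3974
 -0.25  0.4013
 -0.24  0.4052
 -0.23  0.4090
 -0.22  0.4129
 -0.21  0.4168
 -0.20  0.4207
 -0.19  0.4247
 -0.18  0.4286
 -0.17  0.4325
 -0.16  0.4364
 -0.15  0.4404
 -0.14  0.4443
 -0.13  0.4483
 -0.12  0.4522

$12.16

T = 0.1667;  σ√T = 0.1429
ln(S/K) + (r − q + σ²/2)T = ln(290/300) + (0.033 − 0.02 + 0.35²/2)·0.1667 = -0.0339 + 0.0124 = -0.0215
d₁ = -0.0215 / 0.1429 = -0.1507 ⇒ -0.15
d₂ = d₁ − σ√T = -0.1507 − 0.1429 = -0.2935 ⇒ -0.29
exp(−qT) = exp(−0.02·0.1667) = 0.9967;  exp(−rT) = exp(−0.033·0.1667) = 0.9945
C = 290·0.9967·N(-0.15) − 300·0.9945·N(-0.29) = 290·0.9967·0.4404 − 300·0.9945·0.3859 = 127.2945 − 115.1333 = 12.1613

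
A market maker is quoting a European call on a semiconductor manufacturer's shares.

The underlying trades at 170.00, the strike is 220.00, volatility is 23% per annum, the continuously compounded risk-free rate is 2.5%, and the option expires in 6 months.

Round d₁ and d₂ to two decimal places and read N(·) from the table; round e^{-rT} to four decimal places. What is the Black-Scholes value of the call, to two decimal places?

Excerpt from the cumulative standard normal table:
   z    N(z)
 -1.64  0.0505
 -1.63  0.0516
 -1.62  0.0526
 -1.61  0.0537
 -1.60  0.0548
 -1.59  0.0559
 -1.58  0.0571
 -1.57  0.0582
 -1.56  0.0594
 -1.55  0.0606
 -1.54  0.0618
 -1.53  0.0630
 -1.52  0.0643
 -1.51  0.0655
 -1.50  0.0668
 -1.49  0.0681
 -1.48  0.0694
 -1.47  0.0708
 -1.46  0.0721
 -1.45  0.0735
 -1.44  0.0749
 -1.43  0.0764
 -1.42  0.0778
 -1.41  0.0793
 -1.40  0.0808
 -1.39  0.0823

0.84

σ√T = 0.23 × 0.7071 = 0.1626
d₁ = [ln(170/220) + (0.025 + 0.23²/2)·0.5] / 0.1626 = [-0.2578 + 0.0257] / 0.1626 = -1.4272 ⇒ -1.43
d₂ = d₁ − σ√T = -1.4272 − 0.1626 = -1.5898 ⇒ -1.59
e^(−rT) = e^(−0.025·0.5) = 0.9876
N(d₁) = N(-1.43) = 0.0764;  N(d₂) = N(-1.59) = 0.0559
C = 170·0.0764 − 220·0.9876·0.0559 = 12.9880 − 12.1455 = 0.8425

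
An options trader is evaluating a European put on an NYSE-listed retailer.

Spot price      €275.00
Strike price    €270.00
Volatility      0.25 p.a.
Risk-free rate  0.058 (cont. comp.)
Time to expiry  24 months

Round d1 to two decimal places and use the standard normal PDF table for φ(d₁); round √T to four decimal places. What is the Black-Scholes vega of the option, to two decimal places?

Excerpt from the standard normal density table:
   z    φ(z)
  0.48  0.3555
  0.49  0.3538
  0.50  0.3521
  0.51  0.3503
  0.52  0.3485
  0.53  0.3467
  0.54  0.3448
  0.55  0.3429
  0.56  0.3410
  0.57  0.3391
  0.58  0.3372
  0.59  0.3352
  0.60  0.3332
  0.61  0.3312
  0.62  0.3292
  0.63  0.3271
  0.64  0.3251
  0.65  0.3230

132.62

T = 2;  σ√T = 0.3536
ln(S/K) + (r + σ²/2)T = ln(275/270) + (0.058 + 0.25²/2)·2 = 0.0183 + 0.1785 = 0.1968
d₁ = 0.1968 / 0.3536 = 0.5568 → 0.56
√T = √2 = 1.4142
φ(d₁) = φ(0.56) = 0.3410
vega = S·φ(d₁)·√T = 275·0.3410·1.4142 = 132.6166
(The call has the same vega.)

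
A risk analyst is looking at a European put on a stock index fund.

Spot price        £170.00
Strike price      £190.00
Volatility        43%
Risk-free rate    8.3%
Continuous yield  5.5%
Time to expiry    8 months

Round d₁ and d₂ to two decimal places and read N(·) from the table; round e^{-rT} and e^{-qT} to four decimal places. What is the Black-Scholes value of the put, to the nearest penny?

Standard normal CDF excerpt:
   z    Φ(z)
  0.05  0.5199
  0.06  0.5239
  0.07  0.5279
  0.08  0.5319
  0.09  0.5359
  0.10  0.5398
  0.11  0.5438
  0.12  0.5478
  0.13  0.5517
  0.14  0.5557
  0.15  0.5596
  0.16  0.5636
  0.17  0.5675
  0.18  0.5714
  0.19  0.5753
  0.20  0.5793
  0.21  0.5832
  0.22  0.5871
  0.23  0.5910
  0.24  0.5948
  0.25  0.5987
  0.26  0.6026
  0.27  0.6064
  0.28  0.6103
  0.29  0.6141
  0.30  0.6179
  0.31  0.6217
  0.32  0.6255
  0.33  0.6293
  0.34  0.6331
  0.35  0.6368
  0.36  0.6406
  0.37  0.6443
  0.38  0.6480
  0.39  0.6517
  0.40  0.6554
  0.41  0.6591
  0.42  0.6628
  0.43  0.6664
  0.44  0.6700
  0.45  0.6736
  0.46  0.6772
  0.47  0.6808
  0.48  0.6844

σ√T = 0.43 × 0.8165 = 0.3511
d₁ = [ln(170/190) + (0.083 − 0.055 + 0.43²/2)·0.6667] / 0.3511 = [-0.1112 + 0.0803] / 0.3511 = -0.0881 → -0.09
d₂ = d₁ − σ√T = -0.0881 − 0.3511 = -0.4392 → -0.44
exp(−qT) = exp(−0.055·0.6667) = 0.9640;  exp(−rT) = exp(−0.083·0.6667) = 0.9462
P = 190·0.9462·N(0.44) − 170·0.9640·N(0.09) = 190·0.9462·0.6700 − 170·0.9640·0.5359 = 120.4513 − 87.8233 = 32.6280

£32.63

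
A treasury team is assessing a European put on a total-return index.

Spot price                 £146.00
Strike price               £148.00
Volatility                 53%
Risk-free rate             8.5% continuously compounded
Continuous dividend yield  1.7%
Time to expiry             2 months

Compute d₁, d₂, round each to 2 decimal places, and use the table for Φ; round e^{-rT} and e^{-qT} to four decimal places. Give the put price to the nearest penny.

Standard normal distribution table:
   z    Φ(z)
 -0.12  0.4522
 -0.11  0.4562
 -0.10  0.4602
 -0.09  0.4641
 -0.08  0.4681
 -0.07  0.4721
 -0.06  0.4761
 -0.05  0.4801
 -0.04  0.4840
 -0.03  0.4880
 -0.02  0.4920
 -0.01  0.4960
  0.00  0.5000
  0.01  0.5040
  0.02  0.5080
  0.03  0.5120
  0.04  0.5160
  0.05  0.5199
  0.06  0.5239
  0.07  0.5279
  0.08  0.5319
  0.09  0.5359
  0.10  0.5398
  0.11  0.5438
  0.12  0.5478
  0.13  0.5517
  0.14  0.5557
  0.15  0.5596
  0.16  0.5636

σ√T = 0.53 × 0.4082 = 0.2164
d₁ = [ln(146/148) + (0.085 − 0.017 + ½·0.53²)·0.1667] / (σ√T) = (-0.0136 + 0.0347) / 0.2164 = 0.0977 ⇒ 0.10
d₂ = 0.0977 − 0.2164 = -0.1187 ⇒ -0.12
exp(−qT) = exp(−0.017·0.1667) = 0.9972;  exp(−rT) = exp(−0.085·0.1667) = 0.9859
P = 148·0.9859·N(0.12) − 146·0.9972·N(-0.10) = 148·0.9859·0.5478 − 146·0.9972·0.4602 = 79.9313 − 67.0011 = 12.9302

£12.93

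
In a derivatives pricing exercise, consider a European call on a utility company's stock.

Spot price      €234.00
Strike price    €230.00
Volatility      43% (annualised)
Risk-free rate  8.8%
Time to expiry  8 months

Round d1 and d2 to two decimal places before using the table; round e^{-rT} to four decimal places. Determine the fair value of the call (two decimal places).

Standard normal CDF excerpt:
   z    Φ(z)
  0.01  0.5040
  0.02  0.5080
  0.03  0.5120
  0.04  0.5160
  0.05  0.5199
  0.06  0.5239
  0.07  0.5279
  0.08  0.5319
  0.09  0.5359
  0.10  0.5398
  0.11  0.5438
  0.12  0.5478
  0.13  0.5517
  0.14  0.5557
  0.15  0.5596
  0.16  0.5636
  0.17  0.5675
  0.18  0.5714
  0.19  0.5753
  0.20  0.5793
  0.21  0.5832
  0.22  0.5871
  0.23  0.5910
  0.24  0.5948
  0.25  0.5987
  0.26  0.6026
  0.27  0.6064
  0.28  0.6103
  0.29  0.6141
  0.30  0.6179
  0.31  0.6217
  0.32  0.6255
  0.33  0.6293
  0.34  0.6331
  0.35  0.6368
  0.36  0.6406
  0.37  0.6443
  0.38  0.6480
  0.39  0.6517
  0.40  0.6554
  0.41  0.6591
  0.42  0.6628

σ√T = 0.43 × 0.8165 = 0.3511
d₁ = [ln(234/230) + (0.088 + 0.43²/2)·0.6667] / 0.3511 = [0.0172 + 0.1203] / 0.3511 = 0.3918 ⇒ 0.39
d₂ = d₁ − σ√T = 0.3918 − 0.3511 = 0.0407 ⇒ 0.04
exp(−rT) = exp(−0.088·0.6667) = 0.9430
N(d₁) = N(0.39) = 0.6517;  N(d₂) = N(0.04) = 0.5160
C = 234·0.6517 − 230·0.9430·0.5160 = 152.4978 − 111.9152 = 40.5826

€40.58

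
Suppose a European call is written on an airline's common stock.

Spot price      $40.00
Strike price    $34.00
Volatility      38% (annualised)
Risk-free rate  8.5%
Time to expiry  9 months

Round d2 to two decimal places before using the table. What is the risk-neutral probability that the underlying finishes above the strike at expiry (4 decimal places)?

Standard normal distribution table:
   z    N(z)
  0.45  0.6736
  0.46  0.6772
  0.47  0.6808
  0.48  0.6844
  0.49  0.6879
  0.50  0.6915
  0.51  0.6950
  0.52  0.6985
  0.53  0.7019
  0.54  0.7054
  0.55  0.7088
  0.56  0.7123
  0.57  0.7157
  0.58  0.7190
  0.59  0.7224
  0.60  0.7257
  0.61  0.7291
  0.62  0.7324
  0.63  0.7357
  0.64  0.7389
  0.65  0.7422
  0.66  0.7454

σ√T = 0.38·√0.75 = 0.3291
d₁ = [ln(40/34) + (0.085 + 0.38²/2)·0.75] / 0.3291 = [0.1625 + 0.1179] / 0.3291 = 0.8521 which rounds to 0.85
d₂ = d₁ − σ√T = 0.8521 − 0.3291 = 0.5230 which rounds to 0.52
Pr(exercise) under Q = N(d₂) = 0.6985

0.6985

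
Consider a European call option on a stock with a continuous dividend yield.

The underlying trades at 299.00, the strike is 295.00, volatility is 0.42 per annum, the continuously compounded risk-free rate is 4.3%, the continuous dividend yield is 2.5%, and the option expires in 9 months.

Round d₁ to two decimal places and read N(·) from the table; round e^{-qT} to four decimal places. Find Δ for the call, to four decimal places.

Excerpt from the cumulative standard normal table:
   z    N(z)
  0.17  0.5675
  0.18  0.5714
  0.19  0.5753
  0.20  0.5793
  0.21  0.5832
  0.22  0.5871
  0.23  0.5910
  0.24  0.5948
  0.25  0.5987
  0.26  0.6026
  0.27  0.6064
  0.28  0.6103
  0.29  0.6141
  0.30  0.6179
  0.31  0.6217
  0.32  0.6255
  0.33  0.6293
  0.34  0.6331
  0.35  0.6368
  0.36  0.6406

0.5914

T = 0.75;  σ√T = 0.3637
d₁ = [ln(299/295) + (0.043 − 0.025 + ½·0.42²)·0.75] / (σ√T) = (0.0135 + 0.0796) / 0.3637 = 0.2560 ≈ 0.26
N(d₁) = N(0.26) = 0.6026
Δ_call = exp(−qT)·N(d₁) = 0.9814·0.6026 = 0.5914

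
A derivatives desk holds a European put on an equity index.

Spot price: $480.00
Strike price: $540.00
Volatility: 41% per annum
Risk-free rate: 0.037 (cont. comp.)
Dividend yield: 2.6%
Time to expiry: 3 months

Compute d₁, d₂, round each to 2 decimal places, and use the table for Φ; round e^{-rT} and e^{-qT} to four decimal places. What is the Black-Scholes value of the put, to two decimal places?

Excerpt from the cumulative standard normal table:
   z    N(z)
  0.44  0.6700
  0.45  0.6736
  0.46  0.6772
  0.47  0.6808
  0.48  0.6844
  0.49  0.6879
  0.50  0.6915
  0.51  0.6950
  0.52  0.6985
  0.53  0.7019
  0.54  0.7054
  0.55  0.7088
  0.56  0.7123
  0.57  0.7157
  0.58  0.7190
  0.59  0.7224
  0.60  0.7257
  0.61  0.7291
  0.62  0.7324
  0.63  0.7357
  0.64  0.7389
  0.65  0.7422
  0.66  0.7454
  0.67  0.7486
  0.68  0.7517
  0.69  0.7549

$75.87

σ√T = 0.41 × 0.5000 = 0.2050
ln(S/K) + (r − q + σ²/2)T = ln(480/540) + (0.037 − 0.026 + 0.41²/2)·0.25 = -0.1178 + 0.0238 = -0.0940
d₁ = -0.0940 / 0.2050 = -0.4586 ⇒ -0.46
d₂ = d₁ − σ√T = -0.4586 − 0.2050 = -0.6636 ⇒ -0.66
e^(−qT) = e^(−0.026·0.25) = 0.9935;  e^(−rT) = e^(−0.037·0.25) = 0.9908
N(−d₂) = N(0.66) = 0.7454;  N(−d₁) = N(0.46) = 0.6772
P = 540·0.9908·0.7454 − 480·0.9935·0.6772 = 398.8129 − 322.9431 = 75.8697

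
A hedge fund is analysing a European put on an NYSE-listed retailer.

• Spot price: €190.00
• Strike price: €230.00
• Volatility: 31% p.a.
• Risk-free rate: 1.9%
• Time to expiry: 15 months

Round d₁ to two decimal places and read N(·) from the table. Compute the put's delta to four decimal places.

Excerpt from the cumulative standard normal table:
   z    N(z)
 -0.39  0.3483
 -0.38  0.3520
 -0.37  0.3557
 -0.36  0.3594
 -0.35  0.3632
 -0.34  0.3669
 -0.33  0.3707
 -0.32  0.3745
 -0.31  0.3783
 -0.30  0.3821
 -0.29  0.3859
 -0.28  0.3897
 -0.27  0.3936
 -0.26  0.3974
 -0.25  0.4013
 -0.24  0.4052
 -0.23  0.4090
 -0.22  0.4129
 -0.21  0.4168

σ√T = 0.31 × 1.1180 = 0.3466
ln(S/K) + (r + σ²/2)T = ln(190/230) + (0.019 + 0.31²/2)·1.25 = -0.1911 + 0.0838 = -0.1072
d₁ = -0.1072 / 0.3466 = -0.3094 ⇒ -0.31
N(d₁) = N(-0.31) = 0.3783
Δ_put = N(d₁) − 1 = 0.3783 − 1 = -0.6217

-0.6217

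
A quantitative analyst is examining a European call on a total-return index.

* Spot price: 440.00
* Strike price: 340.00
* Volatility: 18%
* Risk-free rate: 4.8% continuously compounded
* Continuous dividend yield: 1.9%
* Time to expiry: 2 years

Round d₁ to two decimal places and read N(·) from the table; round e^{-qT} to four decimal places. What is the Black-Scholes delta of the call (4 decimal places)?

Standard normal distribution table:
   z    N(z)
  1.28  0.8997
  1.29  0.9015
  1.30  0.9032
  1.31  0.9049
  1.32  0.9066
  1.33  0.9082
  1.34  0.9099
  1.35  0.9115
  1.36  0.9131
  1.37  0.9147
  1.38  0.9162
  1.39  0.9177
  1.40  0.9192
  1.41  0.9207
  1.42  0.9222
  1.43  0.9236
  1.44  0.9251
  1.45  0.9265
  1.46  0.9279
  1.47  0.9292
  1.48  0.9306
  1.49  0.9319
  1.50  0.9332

σ√T = 0.18·√2 = 0.2546
d₁ = [ln(440/340) + (0.048 − 0.019 + 0.18²/2)·2] / 0.2546 = [0.2578 + 0.0904] / 0.2546 = 1.3680 → 1.37
N(d₁) = N(1.37) = 0.9147
Δ_call = exp(−qT)·N(d₁) = 0.9627·0.9147 = 0.8806

0.8806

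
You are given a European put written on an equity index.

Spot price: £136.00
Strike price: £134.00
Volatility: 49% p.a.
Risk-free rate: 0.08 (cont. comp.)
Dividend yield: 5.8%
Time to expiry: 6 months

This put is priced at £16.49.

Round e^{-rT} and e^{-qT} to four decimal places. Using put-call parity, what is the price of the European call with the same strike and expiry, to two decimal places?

£19.85

e^(−qT) = e^(−0.058·0.5) = 0.9714;  e^(−rT) = e^(−0.08·0.5) = 0.9608
Put-call parity: C − P = S·e^(−qT) − K·e^(−rT) = 136·0.9714 − 134·0.9608 = 132.1104 − 128.7472 = 3.3632
C = P + (C − P) = 16.49 + (3.3632) = 19.8532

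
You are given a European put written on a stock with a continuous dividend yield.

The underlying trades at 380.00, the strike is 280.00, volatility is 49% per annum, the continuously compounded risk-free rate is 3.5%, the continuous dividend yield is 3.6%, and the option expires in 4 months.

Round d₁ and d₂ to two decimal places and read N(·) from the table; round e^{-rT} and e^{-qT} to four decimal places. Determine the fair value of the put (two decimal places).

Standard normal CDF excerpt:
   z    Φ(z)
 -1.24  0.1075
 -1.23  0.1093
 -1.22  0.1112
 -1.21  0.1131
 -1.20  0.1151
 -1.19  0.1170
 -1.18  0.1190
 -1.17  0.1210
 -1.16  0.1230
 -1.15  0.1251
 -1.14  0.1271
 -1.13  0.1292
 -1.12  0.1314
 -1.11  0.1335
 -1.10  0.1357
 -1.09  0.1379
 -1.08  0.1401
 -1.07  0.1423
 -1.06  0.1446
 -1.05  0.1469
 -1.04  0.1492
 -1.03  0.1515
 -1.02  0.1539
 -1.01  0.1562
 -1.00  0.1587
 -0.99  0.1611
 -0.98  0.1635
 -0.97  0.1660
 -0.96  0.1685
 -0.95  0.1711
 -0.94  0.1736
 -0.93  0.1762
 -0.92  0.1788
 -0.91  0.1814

σ√T = 0.49·√0.3333 = 0.2829
d₁ = [ln(380/280) + (0.035 − 0.036 + ½·0.49²)·0.3333] / (σ√T) = (0.3054 + 0.0397) / 0.2829 = 1.2197 ⇒ 1.22
d₂ = 1.2197 − 0.2829 = 0.9368 ⇒ 0.94
exp(−qT) = exp(−0.036·0.3333) = 0.9881;  exp(−rT) = exp(−0.035·0.3333) = 0.9884
N(−d₂) = N(-0.94) = 0.1736;  N(−d₁) = N(-1.22) = 0.1112
P = 280·0.9884·0.1736 − 380·0.9881·0.1112 = 48.0441 − 41.7532 = 6.2910

6.29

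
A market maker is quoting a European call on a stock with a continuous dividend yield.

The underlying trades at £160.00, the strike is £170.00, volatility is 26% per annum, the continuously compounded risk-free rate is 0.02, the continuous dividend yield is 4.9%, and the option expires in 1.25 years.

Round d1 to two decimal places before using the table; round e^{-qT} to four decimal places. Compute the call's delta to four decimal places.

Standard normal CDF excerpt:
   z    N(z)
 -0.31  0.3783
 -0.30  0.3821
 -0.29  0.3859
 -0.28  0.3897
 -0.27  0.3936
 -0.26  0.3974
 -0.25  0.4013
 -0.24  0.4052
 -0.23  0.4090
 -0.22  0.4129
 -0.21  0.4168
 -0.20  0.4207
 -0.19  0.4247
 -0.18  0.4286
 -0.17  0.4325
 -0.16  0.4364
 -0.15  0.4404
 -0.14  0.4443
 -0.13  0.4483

σ√T = 0.26·√1.25 = 0.2907
d₁ = [ln(160/170) + (0.02 − 0.049 + 0.26²/2)·1.25] / 0.2907 = [-0.0606 + 0.0060] / 0.2907 = -0.1879 ≈ -0.19
N(d₁) = N(-0.19) = 0.4247
Δ_call = exp(−qT)·N(d₁) = 0.9406·0.4247 = 0.3995

0.3995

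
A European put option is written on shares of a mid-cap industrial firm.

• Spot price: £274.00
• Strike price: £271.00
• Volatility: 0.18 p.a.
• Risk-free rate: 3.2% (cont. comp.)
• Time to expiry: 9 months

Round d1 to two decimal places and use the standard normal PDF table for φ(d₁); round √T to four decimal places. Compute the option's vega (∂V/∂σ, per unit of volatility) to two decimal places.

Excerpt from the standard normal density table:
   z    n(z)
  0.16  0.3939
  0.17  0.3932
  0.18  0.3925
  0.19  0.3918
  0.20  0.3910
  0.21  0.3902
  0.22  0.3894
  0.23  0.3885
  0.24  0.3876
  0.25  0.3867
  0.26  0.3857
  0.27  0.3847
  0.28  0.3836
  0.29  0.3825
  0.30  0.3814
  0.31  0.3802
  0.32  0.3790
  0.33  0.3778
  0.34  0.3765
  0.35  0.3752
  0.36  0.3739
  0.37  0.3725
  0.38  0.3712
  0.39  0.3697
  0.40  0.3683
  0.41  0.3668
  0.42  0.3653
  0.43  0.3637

90.50

T = 0.75;  σ√T = 0.1559
d₁ = [ln(274/271) + (0.032 + ½·0.18²)·0.75] / (σ√T) = (0.0110 + 0.0362) / 0.1559 = 0.3025 → 0.30
√T = √0.75 = 0.8660
φ(d₁) = φ(0.30) = 0.3814
vega = S·φ(d₁)·√T = 274·0.3814·0.8660 = 90.5001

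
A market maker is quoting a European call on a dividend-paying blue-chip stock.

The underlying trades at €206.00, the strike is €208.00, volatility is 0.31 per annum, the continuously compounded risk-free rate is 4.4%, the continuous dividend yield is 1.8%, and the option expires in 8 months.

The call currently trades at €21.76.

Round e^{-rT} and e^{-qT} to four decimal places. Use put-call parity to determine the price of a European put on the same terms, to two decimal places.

€20.20

exp(−qT) = exp(−0.018·0.6667) = 0.9881;  exp(−rT) = exp(−0.044·0.6667) = 0.9711
Put-call parity: C − P = S·e^(−qT) − K·e^(−rT) = 206·0.9881 − 208·0.9711 = 203.5486 − 201.9888 = 1.5598
P = C − (C − P) = 21.76 − (1.5598) = 20.2002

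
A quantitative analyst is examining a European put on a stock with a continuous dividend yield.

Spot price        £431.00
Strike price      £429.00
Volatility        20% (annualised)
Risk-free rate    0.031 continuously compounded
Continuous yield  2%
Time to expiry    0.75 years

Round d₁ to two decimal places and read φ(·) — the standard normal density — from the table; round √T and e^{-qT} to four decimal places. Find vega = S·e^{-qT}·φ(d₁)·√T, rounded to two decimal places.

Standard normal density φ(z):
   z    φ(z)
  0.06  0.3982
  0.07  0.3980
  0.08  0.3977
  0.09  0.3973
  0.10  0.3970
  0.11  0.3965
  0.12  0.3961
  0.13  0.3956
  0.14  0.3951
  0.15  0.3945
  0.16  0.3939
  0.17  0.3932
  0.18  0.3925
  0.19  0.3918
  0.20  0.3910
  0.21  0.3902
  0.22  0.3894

144.83

σ√T = 0.2 × 0.8660 = 0.1732
d₁ = [ln(431/429) + (0.031 − 0.02 + ½·0.2²)·0.75] / (σ√T) = (0.0047 + 0.0233) / 0.1732 = 0.1611 which rounds to 0.16
√T = √0.75 = 0.8660
φ(d₁) = φ(0.16) = 0.3939
exp(−qT) = exp(−0.02·0.75) = 0.9851
vega = S·exp(−qT)·φ(d₁)·√T = 431·0.9851·0.3939·0.8660 = 144.8310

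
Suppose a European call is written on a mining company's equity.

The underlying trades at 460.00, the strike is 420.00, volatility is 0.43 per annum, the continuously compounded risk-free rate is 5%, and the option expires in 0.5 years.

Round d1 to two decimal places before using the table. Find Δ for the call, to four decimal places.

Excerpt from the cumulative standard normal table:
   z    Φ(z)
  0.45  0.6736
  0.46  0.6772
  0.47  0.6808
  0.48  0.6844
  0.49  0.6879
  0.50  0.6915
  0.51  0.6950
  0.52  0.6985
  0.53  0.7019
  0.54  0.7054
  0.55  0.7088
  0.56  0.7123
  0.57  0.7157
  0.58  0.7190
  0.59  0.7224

0.7019

σ√T = 0.43 × 0.7071 = 0.3041
ln(S/K) + (r + σ²/2)T = ln(460/420) + (0.05 + 0.43²/2)·0.5 = 0.0910 + 0.0712 = 0.1622
d₁ = 0.1622 / 0.3041 = 0.5334 → 0.53
N(d₁) = N(0.53) = 0.7019
Δ_call = N(d₁) = 0.7019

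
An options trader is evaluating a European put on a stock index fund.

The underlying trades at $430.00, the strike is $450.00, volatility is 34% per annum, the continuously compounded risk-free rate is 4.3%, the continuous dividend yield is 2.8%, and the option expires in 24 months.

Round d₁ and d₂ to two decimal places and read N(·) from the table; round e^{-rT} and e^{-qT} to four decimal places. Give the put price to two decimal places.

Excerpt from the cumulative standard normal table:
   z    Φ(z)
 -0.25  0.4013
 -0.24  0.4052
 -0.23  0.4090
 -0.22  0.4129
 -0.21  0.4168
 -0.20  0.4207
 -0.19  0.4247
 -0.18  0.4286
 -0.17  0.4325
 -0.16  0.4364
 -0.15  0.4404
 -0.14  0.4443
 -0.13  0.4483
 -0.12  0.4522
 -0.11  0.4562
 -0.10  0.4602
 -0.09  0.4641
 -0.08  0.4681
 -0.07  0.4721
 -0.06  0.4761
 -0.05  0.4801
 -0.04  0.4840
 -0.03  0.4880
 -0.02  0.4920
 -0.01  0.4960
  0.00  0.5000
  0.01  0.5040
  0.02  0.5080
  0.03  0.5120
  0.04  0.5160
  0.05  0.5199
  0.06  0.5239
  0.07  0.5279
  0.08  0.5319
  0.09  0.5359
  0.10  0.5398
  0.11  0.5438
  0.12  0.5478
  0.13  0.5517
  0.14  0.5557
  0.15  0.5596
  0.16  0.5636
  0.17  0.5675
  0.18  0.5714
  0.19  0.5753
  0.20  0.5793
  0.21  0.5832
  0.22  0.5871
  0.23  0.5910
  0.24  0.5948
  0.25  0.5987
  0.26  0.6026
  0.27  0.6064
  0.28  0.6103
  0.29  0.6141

$80.94

T = 2;  σ√T = 0.4808
d₁ = [ln(430/450) + (0.043 − 0.028 + 0.34²/2)·2] / 0.4808 = [-0.0455 + 0.1456] / 0.4808 = 0.2083 ≈ 0.21
d₂ = d₁ − σ√T = 0.2083 − 0.4808 = -0.2726 ≈ -0.27
e^(−qT) = e^(−0.028·2) = 0.9455;  e^(−rT) = e^(−0.043·2) = 0.9176
N(−d₂) = N(0.27) = 0.6064;  N(−d₁) = N(-0.21) = 0.4168
P = 450·0.9176·0.6064 − 430·0.9455·0.4168 = 250.3947 − 169.4563 = 80.9384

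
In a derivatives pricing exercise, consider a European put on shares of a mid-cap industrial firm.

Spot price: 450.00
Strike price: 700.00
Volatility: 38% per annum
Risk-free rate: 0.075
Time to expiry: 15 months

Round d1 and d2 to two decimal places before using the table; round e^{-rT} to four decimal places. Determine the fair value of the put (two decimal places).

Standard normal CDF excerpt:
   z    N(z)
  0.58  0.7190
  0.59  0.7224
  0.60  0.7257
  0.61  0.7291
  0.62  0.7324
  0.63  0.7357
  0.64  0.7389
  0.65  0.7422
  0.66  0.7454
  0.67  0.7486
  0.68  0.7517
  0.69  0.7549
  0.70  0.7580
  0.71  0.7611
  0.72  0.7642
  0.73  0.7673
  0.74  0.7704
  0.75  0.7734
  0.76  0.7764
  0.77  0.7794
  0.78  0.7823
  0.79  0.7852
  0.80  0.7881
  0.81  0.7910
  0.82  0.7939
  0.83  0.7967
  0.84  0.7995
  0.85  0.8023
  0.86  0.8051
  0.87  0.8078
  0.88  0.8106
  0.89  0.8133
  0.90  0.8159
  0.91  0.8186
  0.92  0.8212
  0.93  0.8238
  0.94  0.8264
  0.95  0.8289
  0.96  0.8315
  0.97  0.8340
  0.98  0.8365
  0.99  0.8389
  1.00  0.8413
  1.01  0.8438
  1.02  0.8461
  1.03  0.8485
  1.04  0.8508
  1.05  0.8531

212.70

σ√T = 0.38·√1.25 = 0.4249
d₁ = [ln(450/700) + (0.075 + 0.38²/2)·1.25] / 0.4249 = [-0.4418 + 0.1840] / 0.4249 = -0.6069 which rounds to -0.61
d₂ = d₁ − σ√T = -0.6069 − 0.4249 = -1.0317 which rounds to -1.03
e^(−rT) = e^(−0.075·1.25) = 0.9105
N(−d₂) = N(1.03) = 0.8485;  N(−d₁) = N(0.61) = 0.7291
P = 700·0.9105·0.8485 − 450·0.7291 = 540.7915 − 328.0950 = 212.6965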